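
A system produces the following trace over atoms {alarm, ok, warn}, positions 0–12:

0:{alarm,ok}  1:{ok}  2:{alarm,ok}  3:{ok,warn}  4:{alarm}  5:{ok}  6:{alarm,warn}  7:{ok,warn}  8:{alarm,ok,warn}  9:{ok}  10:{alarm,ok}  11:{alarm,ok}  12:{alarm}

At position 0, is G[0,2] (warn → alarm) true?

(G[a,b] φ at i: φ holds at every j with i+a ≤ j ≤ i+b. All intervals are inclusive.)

True

Check (warn → alarm) at every j in [0,2]:
  j=0: antecedent false → ✓
  j=1: antecedent false → ✓
  j=2: antecedent false → ✓
All positions satisfy it → formula holds.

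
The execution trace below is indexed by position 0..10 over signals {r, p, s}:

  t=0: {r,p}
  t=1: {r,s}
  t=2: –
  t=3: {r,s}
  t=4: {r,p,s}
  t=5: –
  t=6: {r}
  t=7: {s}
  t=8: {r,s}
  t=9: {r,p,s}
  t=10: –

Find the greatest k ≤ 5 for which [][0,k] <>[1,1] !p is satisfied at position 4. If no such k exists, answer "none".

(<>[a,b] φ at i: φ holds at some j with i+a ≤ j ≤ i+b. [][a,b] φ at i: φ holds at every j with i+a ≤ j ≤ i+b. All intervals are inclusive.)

3

<>[1,1] !p must hold from j=4 onward; find where it first fails.
  j=4: holds
  j=5: holds
  j=6: holds
  j=7: holds
  j=8: fails
Holds on [4,7], so largest k = 3.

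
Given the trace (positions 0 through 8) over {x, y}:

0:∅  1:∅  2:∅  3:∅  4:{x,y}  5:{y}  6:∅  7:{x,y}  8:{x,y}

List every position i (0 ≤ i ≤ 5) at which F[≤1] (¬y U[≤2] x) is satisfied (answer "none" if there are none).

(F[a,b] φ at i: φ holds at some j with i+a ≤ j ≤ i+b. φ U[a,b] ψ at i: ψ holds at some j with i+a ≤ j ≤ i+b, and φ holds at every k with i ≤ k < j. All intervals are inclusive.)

1, 2, 3, 4, 5

Evaluate at each i in [0,5]:
  i=0: ✗ (none in [0,1])
  i=1: ✓ (witness j=2)
  i=2: ✓ (witness j=2)
  i=3: ✓ (witness j=3)
  i=4: ✓ (witness j=4)
  i=5: ✓ (witness j=6)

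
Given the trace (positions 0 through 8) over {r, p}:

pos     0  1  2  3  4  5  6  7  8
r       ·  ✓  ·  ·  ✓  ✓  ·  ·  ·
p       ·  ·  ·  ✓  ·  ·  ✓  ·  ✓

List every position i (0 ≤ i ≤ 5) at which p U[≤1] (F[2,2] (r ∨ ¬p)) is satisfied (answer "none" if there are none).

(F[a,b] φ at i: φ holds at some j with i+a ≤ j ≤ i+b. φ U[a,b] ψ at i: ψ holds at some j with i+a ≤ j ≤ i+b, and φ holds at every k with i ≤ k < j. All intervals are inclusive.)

0, 2, 3, 5

Evaluate at each i in [0,5]:
  i=0: ✓ (rhs at j=0)
  i=1: ✗ (lhs fails at k=1 before rhs at j=2)
  i=2: ✓ (rhs at j=2)
  i=3: ✓ (rhs at j=3)
  i=4: ✗ (lhs fails at k=4 before rhs at j=5)
  i=5: ✓ (rhs at j=5)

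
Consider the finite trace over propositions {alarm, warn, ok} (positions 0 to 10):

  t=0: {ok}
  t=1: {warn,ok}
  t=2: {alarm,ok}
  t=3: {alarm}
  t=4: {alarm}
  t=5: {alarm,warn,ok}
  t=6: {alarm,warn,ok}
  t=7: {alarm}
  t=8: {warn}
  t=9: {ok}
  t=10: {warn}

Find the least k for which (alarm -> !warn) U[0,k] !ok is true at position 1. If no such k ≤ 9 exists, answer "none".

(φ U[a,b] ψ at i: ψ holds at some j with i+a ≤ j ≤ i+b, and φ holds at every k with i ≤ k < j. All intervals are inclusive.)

Need earliest j ≥ 1 with !ok, and (alarm -> !warn) at every k in [1,j-1].
  j=1: rhs fails.
  j=2: rhs fails.
  j=3: rhs holds; lhs holds on [1,2]. k = 2.

2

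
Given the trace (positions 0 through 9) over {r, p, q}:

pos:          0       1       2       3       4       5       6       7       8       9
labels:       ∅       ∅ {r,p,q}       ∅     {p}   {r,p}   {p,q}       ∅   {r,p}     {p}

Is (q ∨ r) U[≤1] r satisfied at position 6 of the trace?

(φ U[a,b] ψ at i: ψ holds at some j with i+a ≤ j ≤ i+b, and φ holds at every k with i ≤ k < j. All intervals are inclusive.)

No

Need some j in [6,7] with r, and (q ∨ r) at every k in [6,j-1].
  j=6: r false.
  j=7: r false.
No j in the window works → until fails.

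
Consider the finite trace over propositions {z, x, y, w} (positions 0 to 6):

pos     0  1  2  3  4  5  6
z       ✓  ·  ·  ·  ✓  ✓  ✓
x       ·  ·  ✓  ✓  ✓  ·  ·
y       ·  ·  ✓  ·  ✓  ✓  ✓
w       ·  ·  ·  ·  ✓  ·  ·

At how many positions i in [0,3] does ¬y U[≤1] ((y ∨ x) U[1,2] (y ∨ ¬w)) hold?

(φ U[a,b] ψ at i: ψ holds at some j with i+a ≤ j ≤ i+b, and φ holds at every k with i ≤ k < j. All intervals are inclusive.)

3

Evaluate at each i in [0,3]:
  i=0: ✗ (no rhs in [0,1])
  i=1: ✓ (rhs at j=2; lhs holds on [1,1])
  i=2: ✓ (rhs at j=2)
  i=3: ✓ (rhs at j=3)
Positions where it holds: {1, 2, 3} → 3.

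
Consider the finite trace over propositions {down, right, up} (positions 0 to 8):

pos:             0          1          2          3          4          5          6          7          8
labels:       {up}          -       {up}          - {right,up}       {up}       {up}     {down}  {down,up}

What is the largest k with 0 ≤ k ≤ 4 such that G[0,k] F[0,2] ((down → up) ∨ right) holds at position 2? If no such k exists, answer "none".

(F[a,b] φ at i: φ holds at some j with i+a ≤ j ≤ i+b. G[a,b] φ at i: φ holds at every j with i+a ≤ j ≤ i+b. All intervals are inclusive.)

F[0,2] ((down → up) ∨ right) must hold from j=2 onward; find where it first fails.
  j=2: holds
  j=3: holds
  j=4: holds
  j=5: holds
  j=6: holds
Holds through j=6; largest k = 4.

4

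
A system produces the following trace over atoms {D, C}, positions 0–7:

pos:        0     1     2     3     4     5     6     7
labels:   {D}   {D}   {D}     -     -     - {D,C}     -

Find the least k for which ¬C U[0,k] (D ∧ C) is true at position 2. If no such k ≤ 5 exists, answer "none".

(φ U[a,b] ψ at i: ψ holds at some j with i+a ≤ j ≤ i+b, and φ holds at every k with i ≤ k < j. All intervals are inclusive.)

Need earliest j ≥ 2 with (D ∧ C), and ¬C at every k in [2,j-1].
  j=2: rhs fails.
  j=3: rhs fails.
  j=4: rhs fails.
  j=5: rhs fails.
  j=6: rhs holds; lhs holds on [2,5]. k = 4.

4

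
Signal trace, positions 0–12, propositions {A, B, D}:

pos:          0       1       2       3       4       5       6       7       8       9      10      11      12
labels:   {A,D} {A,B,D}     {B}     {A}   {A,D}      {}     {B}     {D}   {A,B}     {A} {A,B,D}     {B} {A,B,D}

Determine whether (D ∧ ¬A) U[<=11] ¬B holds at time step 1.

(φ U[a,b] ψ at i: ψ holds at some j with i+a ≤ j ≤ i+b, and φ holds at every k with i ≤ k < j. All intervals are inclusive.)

Need some j in [1,12] with ¬B, and (D ∧ ¬A) at every k in [1,j-1].
  j=1: ¬B false.
  j=2: ¬B false.
  j=3: ¬B holds, but (D ∧ ¬A) fails at k=1 → not this j.
  j=4: ¬B holds, but (D ∧ ¬A) fails at k=1 → not this j.
  j=5: ¬B holds, but (D ∧ ¬A) fails at k=1 → not this j.
  j=6: ¬B false.
  j=7: ¬B holds, but (D ∧ ¬A) fails at k=1 → not this j.
  j=8: ¬B false.
  j=9: ¬B holds, but (D ∧ ¬A) fails at k=1 → not this j.
  j=10: ¬B false.
  j=11: ¬B false.
  j=12: ¬B false.
No j in the window works → until fails.

Does not hold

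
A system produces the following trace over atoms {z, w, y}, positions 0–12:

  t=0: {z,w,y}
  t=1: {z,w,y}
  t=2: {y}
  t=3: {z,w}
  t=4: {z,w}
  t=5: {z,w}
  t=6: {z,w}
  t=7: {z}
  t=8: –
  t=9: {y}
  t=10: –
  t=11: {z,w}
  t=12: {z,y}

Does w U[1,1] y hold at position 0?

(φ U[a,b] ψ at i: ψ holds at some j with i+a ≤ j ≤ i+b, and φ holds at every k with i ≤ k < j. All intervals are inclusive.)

Need some j in [1,1] with y, and w at every k in [0,j-1].
  j=1: y holds; w holds at every k in [0,0] → satisfied.

Holds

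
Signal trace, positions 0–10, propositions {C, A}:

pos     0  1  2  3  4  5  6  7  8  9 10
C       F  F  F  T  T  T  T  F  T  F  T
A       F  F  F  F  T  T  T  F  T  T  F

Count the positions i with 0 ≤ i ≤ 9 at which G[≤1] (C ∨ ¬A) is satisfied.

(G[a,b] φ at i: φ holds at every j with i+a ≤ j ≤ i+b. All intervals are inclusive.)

8

Evaluate at each i in [0,9]:
  i=0: ✓ (all of [0,1])
  i=1: ✓ (all of [1,2])
  i=2: ✓ (all of [2,3])
  i=3: ✓ (all of [3,4])
  i=4: ✓ (all of [4,5])
  i=5: ✓ (all of [5,6])
  i=6: ✓ (all of [6,7])
  i=7: ✓ (all of [7,8])
  i=8: ✗ (fails at j=9)
  i=9: ✗ (fails at j=9)
Positions where it holds: {0, 1, 2, 3, 4, 5, 6, 7} → 8.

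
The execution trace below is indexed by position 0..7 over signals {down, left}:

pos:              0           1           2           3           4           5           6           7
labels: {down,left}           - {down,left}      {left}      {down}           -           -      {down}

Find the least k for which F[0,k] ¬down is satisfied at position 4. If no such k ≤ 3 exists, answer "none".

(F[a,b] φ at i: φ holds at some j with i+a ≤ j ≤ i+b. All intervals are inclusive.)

Scan j = 4,5,… for ¬down:
  j=4: fails
  j=5: holds
First hit at j=5, so smallest k = 5-4 = 1.

1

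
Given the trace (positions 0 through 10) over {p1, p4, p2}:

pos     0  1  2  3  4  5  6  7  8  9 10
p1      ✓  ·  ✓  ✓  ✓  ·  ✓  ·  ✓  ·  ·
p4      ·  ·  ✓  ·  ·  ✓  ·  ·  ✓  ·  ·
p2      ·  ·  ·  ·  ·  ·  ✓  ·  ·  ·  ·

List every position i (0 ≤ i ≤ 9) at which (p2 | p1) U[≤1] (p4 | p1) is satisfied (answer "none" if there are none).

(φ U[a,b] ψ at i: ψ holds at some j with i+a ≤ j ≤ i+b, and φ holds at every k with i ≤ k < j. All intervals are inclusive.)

Evaluate at each i in [0,9]:
  i=0: ✓ (rhs at j=0)
  i=1: ✗ (lhs fails at k=1 before rhs at j=2)
  i=2: ✓ (rhs at j=2)
  i=3: ✓ (rhs at j=3)
  i=4: ✓ (rhs at j=4)
  i=5: ✓ (rhs at j=5)
  i=6: ✓ (rhs at j=6)
  i=7: ✗ (lhs fails at k=7 before rhs at j=8)
  i=8: ✓ (rhs at j=8)
  i=9: ✗ (no rhs in [9,10])

0, 2, 3, 4, 5, 6, 8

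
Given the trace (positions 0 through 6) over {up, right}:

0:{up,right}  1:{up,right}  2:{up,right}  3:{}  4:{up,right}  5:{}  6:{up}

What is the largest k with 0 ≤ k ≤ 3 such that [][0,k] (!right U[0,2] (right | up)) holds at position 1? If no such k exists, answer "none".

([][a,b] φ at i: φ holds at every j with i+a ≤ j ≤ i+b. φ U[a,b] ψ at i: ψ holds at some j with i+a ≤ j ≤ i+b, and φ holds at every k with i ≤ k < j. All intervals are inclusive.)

3

(!right U[0,2] (right | up)) must hold from j=1 onward; find where it first fails.
  j=1: holds
  j=2: holds
  j=3: holds
  j=4: holds
Holds through j=4; largest k = 3.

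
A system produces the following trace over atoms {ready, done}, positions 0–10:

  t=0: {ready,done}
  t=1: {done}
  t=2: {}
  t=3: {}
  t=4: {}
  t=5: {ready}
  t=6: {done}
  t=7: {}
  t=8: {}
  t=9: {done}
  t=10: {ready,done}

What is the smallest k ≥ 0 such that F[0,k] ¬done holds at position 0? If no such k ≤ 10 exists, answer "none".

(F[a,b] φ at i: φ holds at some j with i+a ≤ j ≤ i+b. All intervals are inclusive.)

2

Scan j = 0,1,… for ¬done:
  j=0: fails
  j=1: fails
  j=2: holds
First hit at j=2, so smallest k = 2-0 = 2.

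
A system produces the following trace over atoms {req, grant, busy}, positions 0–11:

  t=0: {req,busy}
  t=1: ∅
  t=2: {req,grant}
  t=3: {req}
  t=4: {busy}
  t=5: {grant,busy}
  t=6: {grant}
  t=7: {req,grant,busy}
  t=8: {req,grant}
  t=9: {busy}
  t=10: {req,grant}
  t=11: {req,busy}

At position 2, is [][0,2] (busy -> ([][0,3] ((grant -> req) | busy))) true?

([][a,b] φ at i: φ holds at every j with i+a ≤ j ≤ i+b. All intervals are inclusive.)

Check (busy -> ([][0,3] ((grant -> req) | busy))) at every j in [2,4]:
  j=2: antecedent false → ✓
  j=3: antecedent false → ✓
  j=4: antecedent true; consequent fails at 6 → ✗
Fails at j=4 → formula fails.

No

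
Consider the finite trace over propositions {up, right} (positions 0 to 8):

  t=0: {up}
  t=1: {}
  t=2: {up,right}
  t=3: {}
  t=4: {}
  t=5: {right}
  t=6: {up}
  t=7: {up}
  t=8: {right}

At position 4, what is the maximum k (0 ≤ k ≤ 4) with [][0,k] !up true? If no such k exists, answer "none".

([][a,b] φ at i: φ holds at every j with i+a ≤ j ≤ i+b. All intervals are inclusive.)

1

!up must hold from j=4 onward; find where it first fails.
  j=4: holds
  j=5: holds
  j=6: fails
Holds on [4,5], so largest k = 1.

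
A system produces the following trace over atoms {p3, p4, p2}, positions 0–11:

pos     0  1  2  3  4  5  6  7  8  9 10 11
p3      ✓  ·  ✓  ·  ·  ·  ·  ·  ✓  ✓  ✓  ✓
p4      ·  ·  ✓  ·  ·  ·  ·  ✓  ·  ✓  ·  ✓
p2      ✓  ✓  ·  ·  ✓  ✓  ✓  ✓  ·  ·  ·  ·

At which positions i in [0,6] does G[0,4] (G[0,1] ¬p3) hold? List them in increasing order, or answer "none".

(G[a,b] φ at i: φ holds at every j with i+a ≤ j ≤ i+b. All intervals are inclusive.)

none

Evaluate at each i in [0,6]:
  i=0: ✗ (fails at j=0)
  i=1: ✗ (fails at j=1)
  i=2: ✗ (fails at j=2)
  i=3: ✗ (fails at j=7)
  i=4: ✗ (fails at j=7)
  i=5: ✗ (fails at j=7)
  i=6: ✗ (fails at j=7)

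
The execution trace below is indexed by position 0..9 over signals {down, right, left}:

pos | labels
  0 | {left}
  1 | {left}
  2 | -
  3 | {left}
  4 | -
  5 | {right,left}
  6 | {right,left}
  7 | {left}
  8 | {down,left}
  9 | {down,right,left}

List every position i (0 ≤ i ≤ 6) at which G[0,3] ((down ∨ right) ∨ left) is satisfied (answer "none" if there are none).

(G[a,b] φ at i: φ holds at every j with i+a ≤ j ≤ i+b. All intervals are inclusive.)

5, 6

Evaluate at each i in [0,6]:
  i=0: ✗ (fails at j=2)
  i=1: ✗ (fails at j=2)
  i=2: ✗ (fails at j=2)
  i=3: ✗ (fails at j=4)
  i=4: ✗ (fails at j=4)
  i=5: ✓ (all of [5,8])
  i=6: ✓ (all of [6,9])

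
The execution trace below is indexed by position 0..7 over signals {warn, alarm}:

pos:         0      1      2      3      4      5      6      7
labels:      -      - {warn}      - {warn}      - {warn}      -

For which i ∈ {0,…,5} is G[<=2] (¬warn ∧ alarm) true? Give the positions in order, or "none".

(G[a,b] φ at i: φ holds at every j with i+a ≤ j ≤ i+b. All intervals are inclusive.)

none

Evaluate at each i in [0,5]:
  i=0: ✗ (fails at j=0)
  i=1: ✗ (fails at j=1)
  i=2: ✗ (fails at j=2)
  i=3: ✗ (fails at j=3)
  i=4: ✗ (fails at j=4)
  i=5: ✗ (fails at j=5)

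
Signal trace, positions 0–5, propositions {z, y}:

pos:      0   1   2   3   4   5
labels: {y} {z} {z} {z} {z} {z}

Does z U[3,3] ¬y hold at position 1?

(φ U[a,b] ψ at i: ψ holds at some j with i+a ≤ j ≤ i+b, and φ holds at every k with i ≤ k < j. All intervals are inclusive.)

Need some j in [4,4] with ¬y, and z at every k in [1,j-1].
  j=4: ¬y holds; z holds at every k in [1,3] → satisfied.

Yes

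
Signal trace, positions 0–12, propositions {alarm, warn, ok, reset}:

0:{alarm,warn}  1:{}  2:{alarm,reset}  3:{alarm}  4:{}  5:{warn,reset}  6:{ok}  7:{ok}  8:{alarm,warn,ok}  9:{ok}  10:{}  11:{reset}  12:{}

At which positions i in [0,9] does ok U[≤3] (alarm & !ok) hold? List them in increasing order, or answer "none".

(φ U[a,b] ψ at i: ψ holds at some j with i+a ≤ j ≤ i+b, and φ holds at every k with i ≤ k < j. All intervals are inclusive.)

Evaluate at each i in [0,9]:
  i=0: ✓ (rhs at j=0)
  i=1: ✗ (lhs fails at k=1 before rhs at j=2)
  i=2: ✓ (rhs at j=2)
  i=3: ✓ (rhs at j=3)
  i=4: ✗ (no rhs in [4,7])
  i=5: ✗ (no rhs in [5,8])
  i=6: ✗ (no rhs in [6,9])
  i=7: ✗ (no rhs in [7,10])
  i=8: ✗ (no rhs in [8,11])
  i=9: ✗ (no rhs in [9,12])

0, 2, 3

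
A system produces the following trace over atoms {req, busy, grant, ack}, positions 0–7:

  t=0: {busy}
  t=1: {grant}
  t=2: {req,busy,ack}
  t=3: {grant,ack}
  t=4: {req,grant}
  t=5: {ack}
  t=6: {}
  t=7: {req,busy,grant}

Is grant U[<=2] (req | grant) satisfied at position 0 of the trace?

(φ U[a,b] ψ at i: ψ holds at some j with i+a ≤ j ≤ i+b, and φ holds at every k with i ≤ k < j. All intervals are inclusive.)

Does not hold

Need some j in [0,2] with (req | grant), and grant at every k in [0,j-1].
  j=0: (req | grant) false.
  j=1: (req | grant) holds, but grant fails at k=0 → not this j.
  j=2: (req | grant) holds, but grant fails at k=0 → not this j.
No j in the window works → until fails.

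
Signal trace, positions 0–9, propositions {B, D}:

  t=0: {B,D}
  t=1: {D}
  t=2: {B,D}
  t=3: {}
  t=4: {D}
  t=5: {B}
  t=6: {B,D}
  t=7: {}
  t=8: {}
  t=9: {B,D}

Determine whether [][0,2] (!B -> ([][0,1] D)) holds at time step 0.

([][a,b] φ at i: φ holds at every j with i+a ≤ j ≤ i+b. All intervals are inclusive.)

Yes

Check (!B -> ([][0,1] D)) at every j in [0,2]:
  j=0: antecedent false → ✓
  j=1: antecedent true; consequent holds on [1,2] → ✓
  j=2: antecedent false → ✓
All positions satisfy it → formula holds.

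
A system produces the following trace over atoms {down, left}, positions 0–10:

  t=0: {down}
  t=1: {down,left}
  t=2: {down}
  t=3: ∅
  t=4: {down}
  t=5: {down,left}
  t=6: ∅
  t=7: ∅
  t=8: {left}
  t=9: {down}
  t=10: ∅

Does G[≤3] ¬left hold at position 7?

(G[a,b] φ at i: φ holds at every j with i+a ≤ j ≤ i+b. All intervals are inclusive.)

Check ¬left at every j in [7,10]:
  j=7: true
  j=8: false
  j=9: true
  j=10: true
Fails at j=8 → formula fails.

False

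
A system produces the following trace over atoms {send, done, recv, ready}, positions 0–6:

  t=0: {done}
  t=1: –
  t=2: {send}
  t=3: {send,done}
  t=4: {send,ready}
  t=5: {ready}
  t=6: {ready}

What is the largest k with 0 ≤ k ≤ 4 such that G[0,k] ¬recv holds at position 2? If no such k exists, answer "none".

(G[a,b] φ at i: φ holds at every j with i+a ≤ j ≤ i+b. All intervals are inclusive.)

¬recv must hold from j=2 onward; find where it first fails.
  j=2: holds
  j=3: holds
  j=4: holds
  j=5: holds
  j=6: holds
Holds through j=6; largest k = 4.

4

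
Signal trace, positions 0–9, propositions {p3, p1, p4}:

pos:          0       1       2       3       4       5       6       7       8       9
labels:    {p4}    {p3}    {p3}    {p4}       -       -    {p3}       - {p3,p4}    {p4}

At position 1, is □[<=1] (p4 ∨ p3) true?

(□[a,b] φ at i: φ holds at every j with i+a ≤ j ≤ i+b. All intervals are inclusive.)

True

Check (p4 ∨ p3) at every j in [1,2]:
  j=1: true
  j=2: true
All positions satisfy it → formula holds.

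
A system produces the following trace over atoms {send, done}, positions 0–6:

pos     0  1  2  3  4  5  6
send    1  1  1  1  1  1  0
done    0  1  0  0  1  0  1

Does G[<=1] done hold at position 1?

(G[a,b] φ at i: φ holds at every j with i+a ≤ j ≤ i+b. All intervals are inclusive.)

Check done at every j in [1,2]:
  j=1: true
  j=2: false
Fails at j=2 → formula fails.

No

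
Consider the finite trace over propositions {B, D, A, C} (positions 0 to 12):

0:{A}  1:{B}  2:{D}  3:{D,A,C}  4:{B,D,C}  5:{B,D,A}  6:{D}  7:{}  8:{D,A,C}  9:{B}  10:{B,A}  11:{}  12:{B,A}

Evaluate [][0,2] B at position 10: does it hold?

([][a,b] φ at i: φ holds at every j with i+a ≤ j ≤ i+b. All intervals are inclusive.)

Check B at every j in [10,12]:
  j=10: true
  j=11: false
  j=12: true
Fails at j=11 → formula fails.

False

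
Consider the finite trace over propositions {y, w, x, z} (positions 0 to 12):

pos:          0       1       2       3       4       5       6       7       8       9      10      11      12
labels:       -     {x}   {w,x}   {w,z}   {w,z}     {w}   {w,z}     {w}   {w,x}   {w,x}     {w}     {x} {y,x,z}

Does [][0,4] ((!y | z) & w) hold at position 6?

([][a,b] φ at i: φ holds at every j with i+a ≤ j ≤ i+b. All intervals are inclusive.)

Check ((!y | z) & w) at every j in [6,10]:
  j=6: true
  j=7: true
  j=8: true
  j=9: true
  j=10: true
All positions satisfy it → formula holds.

Yes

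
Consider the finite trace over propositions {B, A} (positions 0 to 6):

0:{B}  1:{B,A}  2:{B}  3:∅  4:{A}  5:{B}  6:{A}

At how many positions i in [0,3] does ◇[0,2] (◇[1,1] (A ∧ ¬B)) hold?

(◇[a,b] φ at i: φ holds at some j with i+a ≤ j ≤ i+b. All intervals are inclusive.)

Evaluate at each i in [0,3]:
  i=0: ✗ (none in [0,2])
  i=1: ✓ (witness j=3)
  i=2: ✓ (witness j=3)
  i=3: ✓ (witness j=3)
Positions where it holds: {1, 2, 3} → 3.

3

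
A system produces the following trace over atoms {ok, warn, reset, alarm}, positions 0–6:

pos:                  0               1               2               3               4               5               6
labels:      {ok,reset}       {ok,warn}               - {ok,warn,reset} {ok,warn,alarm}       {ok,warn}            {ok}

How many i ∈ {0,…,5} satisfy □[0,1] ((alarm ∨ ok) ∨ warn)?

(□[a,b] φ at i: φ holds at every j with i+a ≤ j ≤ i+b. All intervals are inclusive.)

Evaluate at each i in [0,5]:
  i=0: ✓ (all of [0,1])
  i=1: ✗ (fails at j=2)
  i=2: ✗ (fails at j=2)
  i=3: ✓ (all of [3,4])
  i=4: ✓ (all of [4,5])
  i=5: ✓ (all of [5,6])
Positions where it holds: {0, 3, 4, 5} → 4.

4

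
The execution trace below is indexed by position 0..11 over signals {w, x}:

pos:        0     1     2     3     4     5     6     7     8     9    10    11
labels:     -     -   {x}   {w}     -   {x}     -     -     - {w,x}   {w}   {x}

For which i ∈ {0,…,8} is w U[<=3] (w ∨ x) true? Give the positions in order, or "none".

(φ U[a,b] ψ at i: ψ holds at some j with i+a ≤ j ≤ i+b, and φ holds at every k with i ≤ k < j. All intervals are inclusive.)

Evaluate at each i in [0,8]:
  i=0: ✗ (lhs fails at k=0 before rhs at j=2)
  i=1: ✗ (lhs fails at k=1 before rhs at j=2)
  i=2: ✓ (rhs at j=2)
  i=3: ✓ (rhs at j=3)
  i=4: ✗ (lhs fails at k=4 before rhs at j=5)
  i=5: ✓ (rhs at j=5)
  i=6: ✗ (lhs fails at k=6 before rhs at j=9)
  i=7: ✗ (lhs fails at k=7 before rhs at j=9)
  i=8: ✗ (lhs fails at k=8 before rhs at j=9)

2, 3, 5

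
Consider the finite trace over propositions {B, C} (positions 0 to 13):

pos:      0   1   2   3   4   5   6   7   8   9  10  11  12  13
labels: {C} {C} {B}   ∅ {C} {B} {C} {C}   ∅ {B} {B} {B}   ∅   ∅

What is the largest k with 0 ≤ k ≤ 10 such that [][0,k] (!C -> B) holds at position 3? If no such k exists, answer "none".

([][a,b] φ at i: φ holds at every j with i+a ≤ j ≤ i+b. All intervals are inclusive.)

none

(!C -> B) must hold from j=3 onward; find where it first fails.
  j=3: fails → no k works.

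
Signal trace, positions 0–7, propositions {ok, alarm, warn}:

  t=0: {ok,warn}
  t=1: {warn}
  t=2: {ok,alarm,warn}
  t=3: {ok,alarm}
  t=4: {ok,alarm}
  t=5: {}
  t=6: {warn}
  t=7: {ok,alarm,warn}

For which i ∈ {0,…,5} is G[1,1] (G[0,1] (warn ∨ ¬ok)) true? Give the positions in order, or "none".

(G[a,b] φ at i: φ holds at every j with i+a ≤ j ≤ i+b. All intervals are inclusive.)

0, 4, 5

Evaluate at each i in [0,5]:
  i=0: ✓ (all of [1,1])
  i=1: ✗ (fails at j=2)
  i=2: ✗ (fails at j=3)
  i=3: ✗ (fails at j=4)
  i=4: ✓ (all of [5,5])
  i=5: ✓ (all of [6,6])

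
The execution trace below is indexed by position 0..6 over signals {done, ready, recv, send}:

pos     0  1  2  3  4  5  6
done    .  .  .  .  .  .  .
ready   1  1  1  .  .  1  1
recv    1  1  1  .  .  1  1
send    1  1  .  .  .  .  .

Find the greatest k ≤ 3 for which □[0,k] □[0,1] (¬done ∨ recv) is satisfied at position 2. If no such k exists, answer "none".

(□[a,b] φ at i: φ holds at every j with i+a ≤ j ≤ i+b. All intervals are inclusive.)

3

□[0,1] (¬done ∨ recv) must hold from j=2 onward; find where it first fails.
  j=2: holds
  j=3: holds
  j=4: holds
  j=5: holds
Holds through j=5; largest k = 3.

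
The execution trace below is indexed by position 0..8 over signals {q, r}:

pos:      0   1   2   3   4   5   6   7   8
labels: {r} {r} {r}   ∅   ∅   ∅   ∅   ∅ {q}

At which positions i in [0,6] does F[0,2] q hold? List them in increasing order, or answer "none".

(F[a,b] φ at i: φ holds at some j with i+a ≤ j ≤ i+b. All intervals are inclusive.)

6

Evaluate at each i in [0,6]:
  i=0: ✗ (none in [0,2])
  i=1: ✗ (none in [1,3])
  i=2: ✗ (none in [2,4])
  i=3: ✗ (none in [3,5])
  i=4: ✗ (none in [4,6])
  i=5: ✗ (none in [5,7])
  i=6: ✓ (witness j=8)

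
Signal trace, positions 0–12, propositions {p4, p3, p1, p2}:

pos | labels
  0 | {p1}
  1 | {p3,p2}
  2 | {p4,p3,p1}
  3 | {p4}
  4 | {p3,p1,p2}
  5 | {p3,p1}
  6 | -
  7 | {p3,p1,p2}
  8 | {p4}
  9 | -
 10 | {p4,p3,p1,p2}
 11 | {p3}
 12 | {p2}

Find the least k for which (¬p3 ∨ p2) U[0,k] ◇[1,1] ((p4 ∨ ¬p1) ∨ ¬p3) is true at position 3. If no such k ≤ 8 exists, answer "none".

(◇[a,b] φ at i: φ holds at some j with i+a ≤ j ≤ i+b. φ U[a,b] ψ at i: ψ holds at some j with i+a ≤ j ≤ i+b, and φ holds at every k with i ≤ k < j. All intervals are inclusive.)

2

Need earliest j ≥ 3 with ◇[1,1] ((p4 ∨ ¬p1) ∨ ¬p3), and (¬p3 ∨ p2) at every k in [3,j-1].
  j=3: rhs fails.
  j=4: rhs fails.
  j=5: rhs holds; lhs holds on [3,4]. k = 2.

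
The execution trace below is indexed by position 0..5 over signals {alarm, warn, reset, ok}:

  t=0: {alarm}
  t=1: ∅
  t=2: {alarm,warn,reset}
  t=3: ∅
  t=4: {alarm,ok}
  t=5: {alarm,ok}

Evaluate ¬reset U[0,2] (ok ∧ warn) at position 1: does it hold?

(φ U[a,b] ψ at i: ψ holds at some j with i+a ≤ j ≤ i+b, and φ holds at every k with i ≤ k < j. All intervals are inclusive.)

Need some j in [1,3] with (ok ∧ warn), and ¬reset at every k in [1,j-1].
  j=1: (ok ∧ warn) false.
  j=2: (ok ∧ warn) false.
  j=3: (ok ∧ warn) false.
No j in the window works → until fails.

Does not hold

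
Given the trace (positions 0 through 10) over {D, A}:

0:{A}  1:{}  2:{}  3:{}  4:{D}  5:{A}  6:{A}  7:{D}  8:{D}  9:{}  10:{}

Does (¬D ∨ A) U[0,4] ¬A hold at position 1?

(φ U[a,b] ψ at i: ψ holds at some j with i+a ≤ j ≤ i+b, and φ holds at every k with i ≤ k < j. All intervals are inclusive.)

Need some j in [1,5] with ¬A, and (¬D ∨ A) at every k in [1,j-1].
  j=1: ¬A holds; no prefix to check → satisfied.

Yes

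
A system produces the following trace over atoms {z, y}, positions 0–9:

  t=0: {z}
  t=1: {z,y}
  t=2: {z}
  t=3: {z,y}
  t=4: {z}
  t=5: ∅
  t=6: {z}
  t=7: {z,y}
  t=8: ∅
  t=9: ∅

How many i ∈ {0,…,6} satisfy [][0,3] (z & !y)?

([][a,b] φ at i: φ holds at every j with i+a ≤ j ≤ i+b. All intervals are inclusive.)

Evaluate at each i in [0,6]:
  i=0: ✗ (fails at j=1)
  i=1: ✗ (fails at j=1)
  i=2: ✗ (fails at j=3)
  i=3: ✗ (fails at j=3)
  i=4: ✗ (fails at j=5)
  i=5: ✗ (fails at j=5)
  i=6: ✗ (fails at j=7)
Positions where it holds: {} → 0.

0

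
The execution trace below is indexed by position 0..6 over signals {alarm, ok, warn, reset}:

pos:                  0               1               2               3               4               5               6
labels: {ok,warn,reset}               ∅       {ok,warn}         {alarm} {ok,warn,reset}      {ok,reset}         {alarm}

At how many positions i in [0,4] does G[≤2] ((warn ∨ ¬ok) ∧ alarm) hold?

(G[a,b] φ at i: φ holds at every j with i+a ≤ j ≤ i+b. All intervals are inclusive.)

0

Evaluate at each i in [0,4]:
  i=0: ✗ (fails at j=0)
  i=1: ✗ (fails at j=1)
  i=2: ✗ (fails at j=2)
  i=3: ✗ (fails at j=4)
  i=4: ✗ (fails at j=4)
Positions where it holds: {} → 0.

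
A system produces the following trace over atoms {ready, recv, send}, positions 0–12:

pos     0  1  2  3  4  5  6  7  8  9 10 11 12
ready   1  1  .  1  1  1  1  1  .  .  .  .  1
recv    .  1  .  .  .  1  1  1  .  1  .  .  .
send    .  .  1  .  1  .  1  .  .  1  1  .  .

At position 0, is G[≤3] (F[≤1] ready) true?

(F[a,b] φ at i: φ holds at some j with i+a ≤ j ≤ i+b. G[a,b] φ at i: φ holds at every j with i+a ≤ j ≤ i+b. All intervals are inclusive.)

Check F[≤1] ready at every j in [0,3]:
  j=0: holds (witness at 0)
  j=1: holds (witness at 1)
  j=2: holds (witness at 3)
  j=3: holds (witness at 3)
All positions satisfy it → formula holds.

Yes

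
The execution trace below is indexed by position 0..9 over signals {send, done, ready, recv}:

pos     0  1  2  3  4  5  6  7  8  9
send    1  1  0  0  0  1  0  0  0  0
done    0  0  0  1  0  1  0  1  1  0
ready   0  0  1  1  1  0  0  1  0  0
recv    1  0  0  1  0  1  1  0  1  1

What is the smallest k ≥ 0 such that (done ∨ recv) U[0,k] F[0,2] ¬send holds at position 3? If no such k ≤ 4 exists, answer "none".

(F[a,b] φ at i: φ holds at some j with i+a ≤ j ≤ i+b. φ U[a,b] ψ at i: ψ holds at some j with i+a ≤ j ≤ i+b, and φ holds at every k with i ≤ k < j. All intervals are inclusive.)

Need earliest j ≥ 3 with F[0,2] ¬send, and (done ∨ recv) at every k in [3,j-1].
  j=3: rhs holds (empty prefix). k = 0.

0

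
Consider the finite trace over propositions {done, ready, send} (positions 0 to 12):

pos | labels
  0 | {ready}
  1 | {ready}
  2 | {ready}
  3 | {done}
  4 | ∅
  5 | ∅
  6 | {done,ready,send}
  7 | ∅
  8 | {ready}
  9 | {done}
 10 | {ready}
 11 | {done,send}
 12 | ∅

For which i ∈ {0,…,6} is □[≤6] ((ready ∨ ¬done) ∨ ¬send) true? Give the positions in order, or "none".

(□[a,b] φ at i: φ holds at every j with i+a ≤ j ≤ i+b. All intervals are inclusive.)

Evaluate at each i in [0,6]:
  i=0: ✓ (all of [0,6])
  i=1: ✓ (all of [1,7])
  i=2: ✓ (all of [2,8])
  i=3: ✓ (all of [3,9])
  i=4: ✓ (all of [4,10])
  i=5: ✗ (fails at j=11)
  i=6: ✗ (fails at j=11)

0, 1, 2, 3, 4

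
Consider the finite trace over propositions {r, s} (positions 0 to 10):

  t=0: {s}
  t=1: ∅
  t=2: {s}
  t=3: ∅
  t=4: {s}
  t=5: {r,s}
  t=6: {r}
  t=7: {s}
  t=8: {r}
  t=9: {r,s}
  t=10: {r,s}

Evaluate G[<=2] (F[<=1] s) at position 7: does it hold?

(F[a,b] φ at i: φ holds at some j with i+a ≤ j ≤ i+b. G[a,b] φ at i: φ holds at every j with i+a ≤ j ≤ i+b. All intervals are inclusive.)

Holds

Check F[<=1] s at every j in [7,9]:
  j=7: holds (witness at 7)
  j=8: holds (witness at 9)
  j=9: holds (witness at 9)
All positions satisfy it → formula holds.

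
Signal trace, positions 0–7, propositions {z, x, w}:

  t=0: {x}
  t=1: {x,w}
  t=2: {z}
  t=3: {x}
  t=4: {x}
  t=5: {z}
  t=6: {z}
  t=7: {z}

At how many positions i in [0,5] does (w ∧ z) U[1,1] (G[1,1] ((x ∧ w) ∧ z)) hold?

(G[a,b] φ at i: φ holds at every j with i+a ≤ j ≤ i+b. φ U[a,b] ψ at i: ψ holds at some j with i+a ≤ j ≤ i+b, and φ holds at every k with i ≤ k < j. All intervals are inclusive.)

0

Evaluate at each i in [0,5]:
  i=0: ✗ (no rhs in [1,1])
  i=1: ✗ (no rhs in [2,2])
  i=2: ✗ (no rhs in [3,3])
  i=3: ✗ (no rhs in [4,4])
  i=4: ✗ (no rhs in [5,5])
  i=5: ✗ (no rhs in [6,6])
Positions where it holds: {} → 0.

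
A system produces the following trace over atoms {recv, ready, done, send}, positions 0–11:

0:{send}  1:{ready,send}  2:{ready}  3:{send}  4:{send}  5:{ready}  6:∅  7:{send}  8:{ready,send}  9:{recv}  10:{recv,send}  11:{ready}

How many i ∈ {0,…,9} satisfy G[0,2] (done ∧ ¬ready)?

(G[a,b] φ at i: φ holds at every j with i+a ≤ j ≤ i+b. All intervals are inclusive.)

0

Evaluate at each i in [0,9]:
  i=0: ✗ (fails at j=0)
  i=1: ✗ (fails at j=1)
  i=2: ✗ (fails at j=2)
  i=3: ✗ (fails at j=3)
  i=4: ✗ (fails at j=4)
  i=5: ✗ (fails at j=5)
  i=6: ✗ (fails at j=6)
  i=7: ✗ (fails at j=7)
  i=8: ✗ (fails at j=8)
  i=9: ✗ (fails at j=9)
Positions where it holds: {} → 0.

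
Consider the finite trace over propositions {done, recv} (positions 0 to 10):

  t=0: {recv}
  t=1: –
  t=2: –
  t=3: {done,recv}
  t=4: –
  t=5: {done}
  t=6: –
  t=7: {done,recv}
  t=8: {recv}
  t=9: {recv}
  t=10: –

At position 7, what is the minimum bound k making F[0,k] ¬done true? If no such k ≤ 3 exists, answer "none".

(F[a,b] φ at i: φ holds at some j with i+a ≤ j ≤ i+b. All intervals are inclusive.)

Scan j = 7,8,… for ¬done:
  j=7: fails
  j=8: holds
First hit at j=8, so smallest k = 8-7 = 1.

1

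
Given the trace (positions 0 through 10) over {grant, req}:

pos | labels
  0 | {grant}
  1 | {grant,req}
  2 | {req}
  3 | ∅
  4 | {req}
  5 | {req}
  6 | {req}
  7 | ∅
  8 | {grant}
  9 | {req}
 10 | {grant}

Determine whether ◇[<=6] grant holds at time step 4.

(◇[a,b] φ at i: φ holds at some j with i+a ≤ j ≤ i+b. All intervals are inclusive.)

Holds

Check grant at each j in [4,10]:
  j=4: false
  j=5: false
  j=6: false
  j=7: false
  j=8: true
  j=9: false
  j=10: true
Found at j=8 → formula holds.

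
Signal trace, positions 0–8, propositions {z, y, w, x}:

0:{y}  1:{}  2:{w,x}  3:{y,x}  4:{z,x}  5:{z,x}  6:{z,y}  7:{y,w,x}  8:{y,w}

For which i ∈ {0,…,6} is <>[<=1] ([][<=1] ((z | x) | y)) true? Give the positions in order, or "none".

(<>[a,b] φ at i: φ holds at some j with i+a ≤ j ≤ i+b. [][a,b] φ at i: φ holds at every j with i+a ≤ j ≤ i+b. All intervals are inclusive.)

Evaluate at each i in [0,6]:
  i=0: ✗ (none in [0,1])
  i=1: ✓ (witness j=2)
  i=2: ✓ (witness j=2)
  i=3: ✓ (witness j=3)
  i=4: ✓ (witness j=4)
  i=5: ✓ (witness j=5)
  i=6: ✓ (witness j=6)

1, 2, 3, 4, 5, 6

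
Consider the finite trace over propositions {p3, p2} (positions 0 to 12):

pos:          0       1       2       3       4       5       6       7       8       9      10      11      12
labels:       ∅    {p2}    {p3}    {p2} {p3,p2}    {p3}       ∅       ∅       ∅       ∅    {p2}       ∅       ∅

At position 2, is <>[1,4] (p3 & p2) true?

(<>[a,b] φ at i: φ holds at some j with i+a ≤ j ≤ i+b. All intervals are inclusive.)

Check (p3 & p2) at each j in [3,6]:
  j=3: false
  j=4: true
  j=5: false
  j=6: false
Found at j=4 → formula holds.

Yes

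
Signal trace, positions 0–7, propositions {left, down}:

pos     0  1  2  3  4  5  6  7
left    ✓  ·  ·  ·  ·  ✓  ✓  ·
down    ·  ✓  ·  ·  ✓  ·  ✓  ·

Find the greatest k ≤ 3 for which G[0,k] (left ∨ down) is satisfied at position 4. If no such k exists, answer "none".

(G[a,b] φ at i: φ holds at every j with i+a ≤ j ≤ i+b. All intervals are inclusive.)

2

(left ∨ down) must hold from j=4 onward; find where it first fails.
  j=4: holds
  j=5: holds
  j=6: holds
  j=7: fails
Holds on [4,6], so largest k = 2.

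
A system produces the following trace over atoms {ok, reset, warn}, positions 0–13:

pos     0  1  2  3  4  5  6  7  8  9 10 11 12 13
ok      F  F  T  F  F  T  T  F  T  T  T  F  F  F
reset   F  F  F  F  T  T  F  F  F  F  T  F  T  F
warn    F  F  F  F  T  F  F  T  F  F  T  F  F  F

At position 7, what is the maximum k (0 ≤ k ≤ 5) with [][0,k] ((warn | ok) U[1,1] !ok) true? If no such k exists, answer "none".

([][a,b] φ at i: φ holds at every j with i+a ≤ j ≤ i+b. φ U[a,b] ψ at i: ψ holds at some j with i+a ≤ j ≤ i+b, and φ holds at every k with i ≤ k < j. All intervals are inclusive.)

((warn | ok) U[1,1] !ok) must hold from j=7 onward; find where it first fails.
  j=7: fails → no k works.

none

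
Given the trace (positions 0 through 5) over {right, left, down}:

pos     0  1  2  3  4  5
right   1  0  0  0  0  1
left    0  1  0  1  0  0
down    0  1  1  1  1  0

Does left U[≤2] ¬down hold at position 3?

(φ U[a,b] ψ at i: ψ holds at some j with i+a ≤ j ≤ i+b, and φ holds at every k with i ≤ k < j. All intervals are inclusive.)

No

Need some j in [3,5] with ¬down, and left at every k in [3,j-1].
  j=3: ¬down false.
  j=4: ¬down false.
  j=5: ¬down holds, but left fails at k=4 → not this j.
No j in the window works → until fails.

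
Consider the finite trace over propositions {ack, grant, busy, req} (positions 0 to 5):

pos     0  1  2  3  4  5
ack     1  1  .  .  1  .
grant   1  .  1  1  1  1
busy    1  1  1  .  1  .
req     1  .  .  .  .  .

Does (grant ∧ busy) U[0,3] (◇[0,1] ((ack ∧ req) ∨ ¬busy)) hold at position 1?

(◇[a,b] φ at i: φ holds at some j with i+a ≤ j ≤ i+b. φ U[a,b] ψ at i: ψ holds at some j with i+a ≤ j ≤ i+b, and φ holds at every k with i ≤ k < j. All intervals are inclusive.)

Need some j in [1,4] with ◇[0,1] ((ack ∧ req) ∨ ¬busy), and (grant ∧ busy) at every k in [1,j-1].
  j=1: ◇[0,1] ((ack ∧ req) ∨ ¬busy) — fails (none in [1,2]).
  j=2: ◇[0,1] ((ack ∧ req) ∨ ¬busy) holds, but (grant ∧ busy) fails at k=1 → not this j.
  j=3: ◇[0,1] ((ack ∧ req) ∨ ¬busy) holds, but (grant ∧ busy) fails at k=1 → not this j.
  j=4: ◇[0,1] ((ack ∧ req) ∨ ¬busy) holds, but (grant ∧ busy) fails at k=1 → not this j.
No j in the window works → until fails.

False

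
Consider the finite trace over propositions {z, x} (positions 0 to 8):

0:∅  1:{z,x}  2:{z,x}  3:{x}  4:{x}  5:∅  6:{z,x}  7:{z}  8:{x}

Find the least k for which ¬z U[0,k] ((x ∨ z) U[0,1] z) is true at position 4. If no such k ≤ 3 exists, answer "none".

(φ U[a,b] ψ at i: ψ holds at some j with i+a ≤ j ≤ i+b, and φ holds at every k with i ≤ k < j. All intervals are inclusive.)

2

Need earliest j ≥ 4 with ((x ∨ z) U[0,1] z), and ¬z at every k in [4,j-1].
  j=4: rhs fails.
  j=5: rhs fails.
  j=6: rhs holds; lhs holds on [4,5]. k = 2.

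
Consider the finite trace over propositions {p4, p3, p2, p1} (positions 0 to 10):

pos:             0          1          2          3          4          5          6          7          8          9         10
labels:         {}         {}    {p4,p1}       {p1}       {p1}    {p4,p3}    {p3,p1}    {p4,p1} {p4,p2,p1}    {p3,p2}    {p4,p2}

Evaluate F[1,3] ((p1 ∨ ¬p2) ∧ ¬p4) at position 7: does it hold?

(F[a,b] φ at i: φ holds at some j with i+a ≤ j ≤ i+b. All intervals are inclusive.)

Check ((p1 ∨ ¬p2) ∧ ¬p4) at each j in [8,10]:
  j=8: false
  j=9: false
  j=10: false
No position in the window satisfies it → formula fails.

False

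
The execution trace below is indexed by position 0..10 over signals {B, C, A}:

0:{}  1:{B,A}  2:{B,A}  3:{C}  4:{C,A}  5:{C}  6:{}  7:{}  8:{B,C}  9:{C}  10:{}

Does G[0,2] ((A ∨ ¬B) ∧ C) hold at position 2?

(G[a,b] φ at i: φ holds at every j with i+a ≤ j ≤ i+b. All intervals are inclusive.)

Check ((A ∨ ¬B) ∧ C) at every j in [2,4]:
  j=2: false
  j=3: true
  j=4: true
Fails at j=2 → formula fails.

Does not hold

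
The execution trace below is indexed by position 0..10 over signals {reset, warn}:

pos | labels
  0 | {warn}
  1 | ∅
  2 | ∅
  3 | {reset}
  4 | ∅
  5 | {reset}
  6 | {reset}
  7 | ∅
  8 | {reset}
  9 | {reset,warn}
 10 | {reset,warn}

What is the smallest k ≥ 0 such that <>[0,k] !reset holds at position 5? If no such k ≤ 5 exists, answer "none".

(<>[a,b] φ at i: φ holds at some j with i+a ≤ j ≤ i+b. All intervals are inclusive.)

Scan j = 5,6,… for !reset:
  j=5: fails
  j=6: fails
  j=7: holds
First hit at j=7, so smallest k = 7-5 = 2.

2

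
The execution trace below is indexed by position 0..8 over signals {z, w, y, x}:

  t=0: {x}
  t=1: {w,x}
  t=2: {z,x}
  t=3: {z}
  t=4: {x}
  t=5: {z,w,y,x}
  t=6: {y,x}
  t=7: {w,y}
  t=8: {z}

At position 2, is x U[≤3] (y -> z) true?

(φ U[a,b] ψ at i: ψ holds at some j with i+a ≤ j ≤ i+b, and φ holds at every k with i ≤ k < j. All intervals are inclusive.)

Need some j in [2,5] with (y -> z), and x at every k in [2,j-1].
  j=2: (y -> z) holds; no prefix to check → satisfied.

Holds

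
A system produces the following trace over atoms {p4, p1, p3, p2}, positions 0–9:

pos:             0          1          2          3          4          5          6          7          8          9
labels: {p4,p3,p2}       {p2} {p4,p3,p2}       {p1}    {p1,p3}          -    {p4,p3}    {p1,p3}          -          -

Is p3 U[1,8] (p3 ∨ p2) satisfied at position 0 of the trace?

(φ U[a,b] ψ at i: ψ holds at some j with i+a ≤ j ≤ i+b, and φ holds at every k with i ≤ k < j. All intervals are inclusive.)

Yes

Need some j in [1,8] with (p3 ∨ p2), and p3 at every k in [0,j-1].
  j=1: (p3 ∨ p2) holds; p3 holds at every k in [0,0] → satisfied.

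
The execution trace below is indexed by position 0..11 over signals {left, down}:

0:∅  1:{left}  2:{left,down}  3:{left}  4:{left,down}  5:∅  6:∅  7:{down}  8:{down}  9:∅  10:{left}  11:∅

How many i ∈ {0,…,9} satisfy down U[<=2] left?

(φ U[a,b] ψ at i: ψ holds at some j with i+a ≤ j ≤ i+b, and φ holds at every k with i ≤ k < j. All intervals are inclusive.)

4

Evaluate at each i in [0,9]:
  i=0: ✗ (lhs fails at k=0 before rhs at j=1)
  i=1: ✓ (rhs at j=1)
  i=2: ✓ (rhs at j=2)
  i=3: ✓ (rhs at j=3)
  i=4: ✓ (rhs at j=4)
  i=5: ✗ (no rhs in [5,7])
  i=6: ✗ (no rhs in [6,8])
  i=7: ✗ (no rhs in [7,9])
  i=8: ✗ (lhs fails at k=9 before rhs at j=10)
  i=9: ✗ (lhs fails at k=9 before rhs at j=10)
Positions where it holds: {1, 2, 3, 4} → 4.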